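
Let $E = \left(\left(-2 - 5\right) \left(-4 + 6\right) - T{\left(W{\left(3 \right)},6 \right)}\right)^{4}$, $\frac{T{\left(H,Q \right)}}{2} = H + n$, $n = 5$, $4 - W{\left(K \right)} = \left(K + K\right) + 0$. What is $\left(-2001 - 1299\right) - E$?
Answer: $-163300$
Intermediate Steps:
$W{\left(K \right)} = 4 - 2 K$ ($W{\left(K \right)} = 4 - \left(\left(K + K\right) + 0\right) = 4 - \left(2 K + 0\right) = 4 - 2 K$)
$T{\left(H,Q \right)} = 10 + 2 H$ ($T{\left(H,Q \right)} = 2 \left(H + 5\right) = 2 \left(5 + H\right) = 10 + 2 H$)
$E = 160000$ ($E = \left(\left(-2 - 5\right) \left(-4 + 6\right) - \left(10 + 2 \left(4 - 6\right)\right)\right)^{4} = \left(\left(-7\right) 2 - \left(10 + 2 \left(4 - 6\right)\right)\right)^{4} = \left(-14 - \left(10 + 2 \left(-2\right)\right)\right)^{4} = \left(-14 - \left(10 - 4\right)\right)^{4} = \left(-14 - 6\right)^{4} = \left(-20\right)^{4} = 160000$)
$\left(-2001 - 1299\right) - E = \left(-2001 - 1299\right) - 160000 = -3300 - 160000 = -163300$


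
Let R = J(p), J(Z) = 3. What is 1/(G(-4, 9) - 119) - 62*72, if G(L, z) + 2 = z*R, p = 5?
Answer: -419617/94 ≈ -4464.0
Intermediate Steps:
R = 3
G(L, z) = -2 + 3*z (G(L, z) = -2 + z*3 = -2 + 3*z)
1/(G(-4, 9) - 119) - 62*72 = 1/((-2 + 3*9) - 119) - 62*72 = 1/((-2 + 27) - 119) - 4464 = 1/(25 - 119) - 4464 = 1/(-94) - 4464 = -1/94 - 4464 = -419617/94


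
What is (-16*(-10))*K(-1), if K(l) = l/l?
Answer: 160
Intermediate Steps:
K(l) = 1
(-16*(-10))*K(-1) = -16*(-10)*1 = 160*1 = 160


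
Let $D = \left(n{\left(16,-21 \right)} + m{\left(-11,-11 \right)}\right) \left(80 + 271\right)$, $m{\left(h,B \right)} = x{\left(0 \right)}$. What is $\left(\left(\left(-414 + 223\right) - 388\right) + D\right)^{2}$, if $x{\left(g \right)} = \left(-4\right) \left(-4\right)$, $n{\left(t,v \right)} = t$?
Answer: $113486409$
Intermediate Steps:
$x{\left(g \right)} = 16$
$m{\left(h,B \right)} = 16$
$D = 11232$ ($D = \left(16 + 16\right) \left(80 + 271\right) = 32 \cdot 351 = 11232$)
$\left(\left(\left(-414 + 223\right) - 388\right) + D\right)^{2} = \left(\left(\left(-414 + 223\right) - 388\right) + 11232\right)^{2} = \left(\left(-191 - 388\right) + 11232\right)^{2} = \left(-579 + 11232\right)^{2} = 10653^{2} = 113486409$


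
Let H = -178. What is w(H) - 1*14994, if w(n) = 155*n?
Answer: -42584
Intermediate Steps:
w(H) - 1*14994 = 155*(-178) - 1*14994 = -27590 - 14994 = -42584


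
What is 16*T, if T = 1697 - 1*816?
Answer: 14096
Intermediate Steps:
T = 881 (T = 1697 - 816 = 881)
16*T = 16*881 = 14096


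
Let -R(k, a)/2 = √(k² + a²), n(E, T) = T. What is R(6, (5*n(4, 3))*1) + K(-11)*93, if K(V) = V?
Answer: -1023 - 6*√29 ≈ -1055.3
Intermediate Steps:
R(k, a) = -2*√(a² + k²) (R(k, a) = -2*√(k² + a²) = -2*√(a² + k²))
R(6, (5*n(4, 3))*1) + K(-11)*93 = -2*√(((5*3)*1)² + 6²) - 11*93 = -2*√((15*1)² + 36) - 1023 = -2*√(15² + 36) - 1023 = -2*√(225 + 36) - 1023 = -6*√29 - 1023 = -1023 - 6*√29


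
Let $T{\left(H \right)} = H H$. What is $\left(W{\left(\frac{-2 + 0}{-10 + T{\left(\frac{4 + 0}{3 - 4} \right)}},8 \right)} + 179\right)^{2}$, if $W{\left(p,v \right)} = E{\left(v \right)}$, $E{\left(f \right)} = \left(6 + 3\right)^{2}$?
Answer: $67600$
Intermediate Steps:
$T{\left(H \right)} = H^{2}$
$E{\left(f \right)} = 81$ ($E{\left(f \right)} = 9^{2} = 81$)
$W{\left(p,v \right)} = 81$
$\left(W{\left(\frac{-2 + 0}{-10 + T{\left(\frac{4 + 0}{3 - 4} \right)}},8 \right)} + 179\right)^{2} = \left(81 + 179\right)^{2} = 260^{2} = 67600$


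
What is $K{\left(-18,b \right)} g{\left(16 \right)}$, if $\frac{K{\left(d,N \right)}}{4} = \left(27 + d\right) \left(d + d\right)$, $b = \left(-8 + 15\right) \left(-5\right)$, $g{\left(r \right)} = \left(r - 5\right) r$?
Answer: $-228096$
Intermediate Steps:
$g{\left(r \right)} = r \left(-5 + r\right)$ ($g{\left(r \right)} = \left(-5 + r\right) r = r \left(-5 + r\right)$)
$b = -35$ ($b = 7 \left(-5\right) = -35$)
$K{\left(d,N \right)} = 8 d \left(27 + d\right)$ ($K{\left(d,N \right)} = 4 \left(27 + d\right) \left(d + d\right) = 4 \left(27 + d\right) 2 d = 4 \cdot 2 d \left(27 + d\right) = 8 d \left(27 + d\right)$)
$K{\left(-18,b \right)} g{\left(16 \right)} = 8 \left(-18\right) \left(27 - 18\right) 16 \left(-5 + 16\right) = 8 \left(-18\right) 9 \cdot 16 \cdot 11 = \left(-1296\right) 176 = -228096$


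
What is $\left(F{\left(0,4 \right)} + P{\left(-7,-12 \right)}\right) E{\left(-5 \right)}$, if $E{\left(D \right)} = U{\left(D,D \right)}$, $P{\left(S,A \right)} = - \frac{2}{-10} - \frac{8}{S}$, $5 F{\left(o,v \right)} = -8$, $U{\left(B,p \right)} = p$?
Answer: $\frac{9}{7} \approx 1.2857$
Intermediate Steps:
$F{\left(o,v \right)} = - \frac{8}{5}$ ($F{\left(o,v \right)} = \frac{1}{5} \left(-8\right) = - \frac{8}{5}$)
$P{\left(S,A \right)} = \frac{1}{5} - \frac{8}{S}$ ($P{\left(S,A \right)} = \left(-2\right) \left(- \frac{1}{10}\right) - \frac{8}{S} = \frac{1}{5} - \frac{8}{S}$)
$E{\left(D \right)} = D$
$\left(F{\left(0,4 \right)} + P{\left(-7,-12 \right)}\right) E{\left(-5 \right)} = \left(- \frac{8}{5} + \frac{-40 - 7}{5 \left(-7\right)}\right) \left(-5\right) = \left(- \frac{8}{5} + \frac{1}{5} \left(- \frac{1}{7}\right) \left(-47\right)\right) \left(-5\right) = \left(- \frac{8}{5} + \frac{47}{35}\right) \left(-5\right) = \left(- \frac{9}{35}\right) \left(-5\right) = \frac{9}{7}$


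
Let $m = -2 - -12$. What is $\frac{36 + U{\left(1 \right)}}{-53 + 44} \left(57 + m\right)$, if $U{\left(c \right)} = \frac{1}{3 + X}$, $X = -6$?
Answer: $- \frac{7169}{27} \approx -265.52$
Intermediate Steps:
$U{\left(c \right)} = - \frac{1}{3}$ ($U{\left(c \right)} = \frac{1}{3 - 6} = \frac{1}{-3} = - \frac{1}{3}$)
$m = 10$ ($m = -2 + 12 = 10$)
$\frac{36 + U{\left(1 \right)}}{-53 + 44} \left(57 + m\right) = \frac{36 - \frac{1}{3}}{-53 + 44} \left(57 + 10\right) = \frac{107}{3 \left(-9\right)} 67 = \frac{107}{3} \left(- \frac{1}{9}\right) 67 = \left(- \frac{107}{27}\right) 67 = - \frac{7169}{27}$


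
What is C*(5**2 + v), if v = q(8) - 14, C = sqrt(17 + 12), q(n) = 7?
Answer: 18*sqrt(29) ≈ 96.933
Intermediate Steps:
C = sqrt(29) ≈ 5.3852
v = -7 (v = 7 - 14 = -7)
C*(5**2 + v) = sqrt(29)*(5**2 - 7) = sqrt(29)*(25 - 7) = sqrt(29)*18 = 18*sqrt(29)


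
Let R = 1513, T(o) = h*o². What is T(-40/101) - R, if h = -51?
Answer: -15515713/10201 ≈ -1521.0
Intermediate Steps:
T(o) = -51*o²
T(-40/101) - R = -51*(-40/101)² - 1*1513 = -51*(-40*1/101)² - 1513 = -51*(-40/101)² - 1513 = -51*1600/10201 - 1513 = -81600/10201 - 1513 = -15515713/10201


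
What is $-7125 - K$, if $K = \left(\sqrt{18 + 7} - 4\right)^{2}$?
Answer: $-7126$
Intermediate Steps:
$K = 1$ ($K = \left(\sqrt{25} - 4\right)^{2} = \left(5 - 4\right)^{2} = 1^{2} = 1$)
$-7125 - K = -7125 - 1 = -7126$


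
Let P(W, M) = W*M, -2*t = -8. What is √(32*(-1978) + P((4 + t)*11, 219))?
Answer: 2*I*√11006 ≈ 209.82*I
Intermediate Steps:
t = 4 (t = -½*(-8) = 4)
P(W, M) = M*W
√(32*(-1978) + P((4 + t)*11, 219)) = √(32*(-1978) + 219*((4 + 4)*11)) = √(-63296 + 219*(8*11)) = √(-63296 + 219*88) = √(-63296 + 19272) = √(-44024) = 2*I*√11006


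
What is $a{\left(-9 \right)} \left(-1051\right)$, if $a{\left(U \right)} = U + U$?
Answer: $18918$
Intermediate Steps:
$a{\left(U \right)} = 2 U$
$a{\left(-9 \right)} \left(-1051\right) = 2 \left(-9\right) \left(-1051\right) = \left(-18\right) \left(-1051\right) = 18918$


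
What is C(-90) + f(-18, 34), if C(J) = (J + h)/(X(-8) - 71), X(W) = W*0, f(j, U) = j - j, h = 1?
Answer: 89/71 ≈ 1.2535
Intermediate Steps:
f(j, U) = 0
X(W) = 0
C(J) = -1/71 - J/71 (C(J) = (J + 1)/(0 - 71) = (1 + J)/(-71) = (1 + J)*(-1/71) = -1/71 - J/71)
C(-90) + f(-18, 34) = (-1/71 - 1/71*(-90)) + 0 = (-1/71 + 90/71) + 0 = 89/71 + 0 = 89/71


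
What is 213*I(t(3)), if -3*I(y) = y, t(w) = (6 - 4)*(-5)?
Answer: 710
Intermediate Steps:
t(w) = -10 (t(w) = 2*(-5) = -10)
I(y) = -y/3
213*I(t(3)) = 213*(-1/3*(-10)) = 213*(10/3) = 710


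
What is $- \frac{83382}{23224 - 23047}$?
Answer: $- \frac{27794}{59} \approx -471.08$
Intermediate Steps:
$- \frac{83382}{23224 - 23047} = - \frac{83382}{177} = \left(-83382\right) \frac{1}{177} = - \frac{27794}{59}$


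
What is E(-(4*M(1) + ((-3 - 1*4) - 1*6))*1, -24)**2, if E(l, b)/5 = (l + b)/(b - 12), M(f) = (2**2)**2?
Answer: 15625/144 ≈ 108.51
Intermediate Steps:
M(f) = 16 (M(f) = 4**2 = 16)
E(l, b) = 5*(b + l)/(-12 + b) (E(l, b) = 5*((l + b)/(b - 12)) = 5*((b + l)/(-12 + b)) = 5*(b + l)/(-12 + b))
E(-(4*M(1) + ((-3 - 1*4) - 1*6))*1, -24)**2 = (5*(-24 - (4*16 + ((-3 - 1*4) - 1*6))*1)/(-12 - 24))**2 = (5*(-24 - (64 + ((-3 - 4) - 6))*1)/(-36))**2 = (5*(-1/36)*(-24 - (64 + (-7 - 6))*1))**2 = (5*(-1/36)*(-24 - (64 - 13)*1))**2 = (5*(-1/36)*(-24 - 1*51*1))**2 = (5*(-1/36)*(-24 - 51*1))**2 = (5*(-1/36)*(-24 - 51))**2 = (5*(-1/36)*(-75))**2 = (125/12)**2 = 15625/144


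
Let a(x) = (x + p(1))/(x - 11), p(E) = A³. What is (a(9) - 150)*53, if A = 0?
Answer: -16377/2 ≈ -8188.5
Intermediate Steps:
p(E) = 0 (p(E) = 0³ = 0)
a(x) = x/(-11 + x) (a(x) = (x + 0)/(x - 11) = x/(-11 + x))
(a(9) - 150)*53 = (9/(-11 + 9) - 150)*53 = (9/(-2) - 150)*53 = (9*(-½) - 150)*53 = (-9/2 - 150)*53 = -309/2*53 = -16377/2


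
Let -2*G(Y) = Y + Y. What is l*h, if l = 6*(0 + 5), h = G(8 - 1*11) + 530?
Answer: 15990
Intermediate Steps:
G(Y) = -Y (G(Y) = -(Y + Y)/2 = -Y)
h = 533 (h = -(8 - 1*11) + 530 = -(8 - 11) + 530 = -1*(-3) + 530 = 3 + 530 = 533)
l = 30 (l = 6*5 = 30)
l*h = 30*533 = 15990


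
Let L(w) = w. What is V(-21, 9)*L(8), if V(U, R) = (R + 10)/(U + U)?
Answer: -76/21 ≈ -3.6190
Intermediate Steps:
V(U, R) = (10 + R)/(2*U) (V(U, R) = (10 + R)/((2*U)) = (10 + R)*(1/(2*U)) = (10 + R)/(2*U))
V(-21, 9)*L(8) = ((½)*(10 + 9)/(-21))*8 = ((½)*(-1/21)*19)*8 = -19/42*8 = -76/21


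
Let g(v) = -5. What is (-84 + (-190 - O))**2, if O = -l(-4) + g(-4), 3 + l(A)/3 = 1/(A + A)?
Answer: 4959529/64 ≈ 77493.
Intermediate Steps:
l(A) = -9 + 3/(2*A) (l(A) = -9 + 3/(A + A) = -9 + 3/((2*A)) = -9 + 3*(1/(2*A)) = -9 + 3/(2*A))
O = 35/8 (O = -(-9 + (3/2)/(-4)) - 5 = -(-9 + (3/2)*(-1/4)) - 5 = -(-9 - 3/8) - 5 = -1*(-75/8) - 5 = 75/8 - 5 = 35/8 ≈ 4.3750)
(-84 + (-190 - O))**2 = (-84 + (-190 - 1*35/8))**2 = (-84 + (-190 - 35/8))**2 = (-84 - 1555/8)**2 = (-2227/8)**2 = 4959529/64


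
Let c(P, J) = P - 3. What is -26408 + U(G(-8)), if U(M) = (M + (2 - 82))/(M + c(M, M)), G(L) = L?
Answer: -501664/19 ≈ -26403.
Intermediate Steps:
c(P, J) = -3 + P
U(M) = (-80 + M)/(-3 + 2*M) (U(M) = (M + (2 - 82))/(M + (-3 + M)) = (M - 80)/(-3 + 2*M) = (-80 + M)/(-3 + 2*M))
-26408 + U(G(-8)) = -26408 + (-80 - 8)/(-3 + 2*(-8)) = -26408 - 88/(-3 - 16) = -26408 - 88/(-19) = -26408 - 1/19*(-88) = -26408 + 88/19 = -501664/19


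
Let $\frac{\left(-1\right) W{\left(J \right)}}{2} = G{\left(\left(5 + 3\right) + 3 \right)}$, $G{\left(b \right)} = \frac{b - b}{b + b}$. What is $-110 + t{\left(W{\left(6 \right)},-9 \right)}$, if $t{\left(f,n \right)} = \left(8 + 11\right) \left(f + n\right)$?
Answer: $-281$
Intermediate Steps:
$G{\left(b \right)} = 0$ ($G{\left(b \right)} = \frac{0}{2 b} = 0 \frac{1}{2 b} = 0$)
$W{\left(J \right)} = 0$ ($W{\left(J \right)} = \left(-2\right) 0 = 0$)
$t{\left(f,n \right)} = 19 f + 19 n$ ($t{\left(f,n \right)} = 19 \left(f + n\right) = 19 f + 19 n$)
$-110 + t{\left(W{\left(6 \right)},-9 \right)} = -110 + \left(19 \cdot 0 + 19 \left(-9\right)\right) = -110 + \left(0 - 171\right) = -110 - 171 = -281$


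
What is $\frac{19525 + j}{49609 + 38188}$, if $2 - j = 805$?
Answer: $\frac{18722}{87797} \approx 0.21324$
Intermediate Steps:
$j = -803$ ($j = 2 - 805 = -803$)
$\frac{19525 + j}{49609 + 38188} = \frac{19525 - 803}{49609 + 38188} = \frac{18722}{87797}$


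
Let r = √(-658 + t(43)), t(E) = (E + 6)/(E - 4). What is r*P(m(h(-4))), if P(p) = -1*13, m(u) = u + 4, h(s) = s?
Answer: -I*√998907/3 ≈ -333.15*I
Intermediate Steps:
m(u) = 4 + u
P(p) = -13
t(E) = (6 + E)/(-4 + E)
r = I*√998907/39 (r = √(-658 + (6 + 43)/(-4 + 43)) = √(-658 + 49/39) = √(-25613/39) = I*√998907/39 ≈ 25.627*I)
r*P(m(h(-4))) = (I*√998907/39)*(-13) = -I*√998907/3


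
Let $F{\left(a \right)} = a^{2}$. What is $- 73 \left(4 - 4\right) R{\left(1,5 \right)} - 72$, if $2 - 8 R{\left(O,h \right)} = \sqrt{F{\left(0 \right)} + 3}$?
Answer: $-72$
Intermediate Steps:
$R{\left(O,h \right)} = \frac{1}{4} - \frac{\sqrt{3}}{8}$ ($R{\left(O,h \right)} = \frac{1}{4} - \frac{\sqrt{0^{2} + 3}}{8} = \frac{1}{4} - \frac{\sqrt{0 + 3}}{8} = \frac{1}{4} - \frac{\sqrt{3}}{8}$)
$- 73 \left(4 - 4\right) R{\left(1,5 \right)} - 72 = - 73 \left(4 - 4\right) \left(\frac{1}{4} - \frac{\sqrt{3}}{8}\right) - 72 = - 73 \cdot 0 \left(\frac{1}{4} - \frac{\sqrt{3}}{8}\right) - 72 = \left(-73\right) 0 - 72 = 0 - 72 = -72$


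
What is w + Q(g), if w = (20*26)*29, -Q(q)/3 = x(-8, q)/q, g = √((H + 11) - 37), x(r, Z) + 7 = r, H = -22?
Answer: 15080 - 15*I*√3/4 ≈ 15080.0 - 6.4952*I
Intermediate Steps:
x(r, Z) = -7 + r
g = 4*I*√3 (g = √((-22 + 11) - 37) = √(-11 - 37) = √(-48) = 4*I*√3 ≈ 6.9282*I)
Q(q) = 45/q (Q(q) = -3*(-7 - 8)/q = -(-45)/q = 45/q)
w = 15080 (w = 520*29 = 15080)
w + Q(g) = 15080 + 45/((4*I*√3)) = 15080 + 45*(-I*√3/12) = 15080 - 15*I*√3/4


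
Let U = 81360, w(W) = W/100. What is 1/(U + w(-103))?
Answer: 100/8135897 ≈ 1.2291e-5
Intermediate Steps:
w(W) = W/100 (w(W) = W*(1/100) = W/100)
1/(U + w(-103)) = 1/(81360 + (1/100)*(-103)) = 1/(81360 - 103/100) = 1/(8135897/100) = 100/8135897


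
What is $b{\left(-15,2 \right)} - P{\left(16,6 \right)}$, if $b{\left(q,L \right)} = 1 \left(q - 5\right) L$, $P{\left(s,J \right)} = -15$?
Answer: $-25$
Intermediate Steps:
$b{\left(q,L \right)} = L \left(-5 + q\right)$ ($b{\left(q,L \right)} = 1 \left(-5 + q\right) L = \left(-5 + q\right) L = L \left(-5 + q\right)$)
$b{\left(-15,2 \right)} - P{\left(16,6 \right)} = 2 \left(-5 - 15\right) - -15 = 2 \left(-20\right) + 15 = -40 + 15 = -25$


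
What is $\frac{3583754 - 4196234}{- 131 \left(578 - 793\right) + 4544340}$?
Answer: $- \frac{122496}{914501} \approx -0.13395$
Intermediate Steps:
$\frac{3583754 - 4196234}{- 131 \left(578 - 793\right) + 4544340} = - \frac{612480}{\left(-131\right) \left(-215\right) + 4544340} = - \frac{612480}{28165 + 4544340} = - \frac{612480}{4572505} = \left(-612480\right) \frac{1}{4572505} = - \frac{122496}{914501}$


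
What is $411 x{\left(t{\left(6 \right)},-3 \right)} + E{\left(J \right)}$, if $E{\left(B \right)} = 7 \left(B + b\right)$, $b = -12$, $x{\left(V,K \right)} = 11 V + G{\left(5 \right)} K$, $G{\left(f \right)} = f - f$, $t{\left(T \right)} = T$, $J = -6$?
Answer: $27000$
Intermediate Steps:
$G{\left(f \right)} = 0$
$x{\left(V,K \right)} = 11 V$ ($x{\left(V,K \right)} = 11 V + 0 K = 11 V + 0 = 11 V$)
$E{\left(B \right)} = -84 + 7 B$ ($E{\left(B \right)} = 7 \left(B - 12\right) = 7 \left(-12 + B\right) = -84 + 7 B$)
$411 x{\left(t{\left(6 \right)},-3 \right)} + E{\left(J \right)} = 411 \cdot 11 \cdot 6 + \left(-84 + 7 \left(-6\right)\right) = 411 \cdot 66 - 126 = 27126 - 126 = 27000$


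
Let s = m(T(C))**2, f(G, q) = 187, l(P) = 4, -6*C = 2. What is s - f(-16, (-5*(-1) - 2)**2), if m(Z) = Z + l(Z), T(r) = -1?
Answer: -178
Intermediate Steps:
C = -1/3 (C = -1/6*2 = -1/3 ≈ -0.33333)
m(Z) = 4 + Z (m(Z) = Z + 4 = 4 + Z)
s = 9 (s = (4 - 1)**2 = 3**2 = 9)
s - f(-16, (-5*(-1) - 2)**2) = 9 - 1*187 = 9 - 187 = -178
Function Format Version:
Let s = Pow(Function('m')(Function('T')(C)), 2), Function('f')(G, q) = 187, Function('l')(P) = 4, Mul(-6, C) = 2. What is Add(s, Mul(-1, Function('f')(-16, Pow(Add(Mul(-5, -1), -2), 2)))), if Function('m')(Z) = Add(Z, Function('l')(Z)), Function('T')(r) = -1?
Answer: -178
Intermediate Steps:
C = Rational(-1, 3) (C = Mul(Rational(-1, 6), 2) = Rational(-1, 3) ≈ -0.33333)
Function('m')(Z) = Add(4, Z) (Function('m')(Z) = Add(Z, 4) = Add(4, Z))
s = 9 (s = Pow(Add(4, -1), 2) = Pow(3, 2) = 9)
Add(s, Mul(-1, Function('f')(-16, Pow(Add(Mul(-5, -1), -2), 2)))) = Add(9, Mul(-1, 187)) = Add(9, -187) = -178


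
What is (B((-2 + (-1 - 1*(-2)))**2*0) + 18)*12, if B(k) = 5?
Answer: 276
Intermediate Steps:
(B((-2 + (-1 - 1*(-2)))**2*0) + 18)*12 = (5 + 18)*12 = 23*12 = 276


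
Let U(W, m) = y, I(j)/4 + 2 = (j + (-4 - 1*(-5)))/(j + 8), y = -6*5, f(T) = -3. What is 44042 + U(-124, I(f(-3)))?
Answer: 44012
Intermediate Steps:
y = -30
I(j) = -8 + 4*(1 + j)/(8 + j) (I(j) = -8 + 4*((j + (-4 - 1*(-5)))/(j + 8)) = -8 + 4*((j + (-4 + 5))/(8 + j)) = -8 + 4*((j + 1)/(8 + j)) = -8 + 4*((1 + j)/(8 + j)) = -8 + 4*(1 + j)/(8 + j))
U(W, m) = -30
44042 + U(-124, I(f(-3))) = 44042 - 30 = 44012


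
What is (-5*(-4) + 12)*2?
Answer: 64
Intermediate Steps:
(-5*(-4) + 12)*2 = (20 + 12)*2 = 32*2 = 64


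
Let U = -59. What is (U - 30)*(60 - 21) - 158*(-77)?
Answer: 8695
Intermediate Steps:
(U - 30)*(60 - 21) - 158*(-77) = (-59 - 30)*(60 - 21) - 158*(-77) = -89*39 + 12166 = -3471 + 12166 = 8695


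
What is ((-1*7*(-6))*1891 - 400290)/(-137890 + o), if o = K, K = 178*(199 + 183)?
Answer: 17826/3883 ≈ 4.5908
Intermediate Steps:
K = 67996 (K = 178*382 = 67996)
o = 67996
((-1*7*(-6))*1891 - 400290)/(-137890 + o) = ((-1*7*(-6))*1891 - 400290)/(-137890 + 67996) = (-7*(-6)*1891 - 400290)/(-69894) = (42*1891 - 400290)*(-1/69894) = (79422 - 400290)*(-1/69894) = -320868*(-1/69894) = 17826/3883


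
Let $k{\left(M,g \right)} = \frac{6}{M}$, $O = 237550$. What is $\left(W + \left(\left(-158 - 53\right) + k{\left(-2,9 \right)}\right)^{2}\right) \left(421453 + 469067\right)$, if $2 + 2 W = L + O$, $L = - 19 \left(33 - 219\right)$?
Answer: $148126425240$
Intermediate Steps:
$L = 3534$ ($L = \left(-19\right) \left(-186\right) = 3534$)
$W = 120541$ ($W = -1 + \frac{3534 + 237550}{2} = -1 + \frac{1}{2} \cdot 241084 = -1 + 120542 = 120541$)
$\left(W + \left(\left(-158 - 53\right) + k{\left(-2,9 \right)}\right)^{2}\right) \left(421453 + 469067\right) = \left(120541 + \left(\left(-158 - 53\right) + \frac{6}{-2}\right)^{2}\right) \left(421453 + 469067\right) = \left(120541 + \left(-211 + 6 \left(- \frac{1}{2}\right)\right)^{2}\right) 890520 = \left(120541 + \left(-211 - 3\right)^{2}\right) 890520 = \left(120541 + \left(-214\right)^{2}\right) 890520 = \left(120541 + 45796\right) 890520 = 166337 \cdot 890520 = 148126425240$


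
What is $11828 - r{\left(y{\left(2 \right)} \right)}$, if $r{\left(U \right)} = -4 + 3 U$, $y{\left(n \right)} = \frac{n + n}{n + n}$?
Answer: $11829$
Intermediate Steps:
$y{\left(n \right)} = 1$ ($y{\left(n \right)} = \frac{2 n}{2 n} = 2 n \frac{1}{2 n} = 1$)
$11828 - r{\left(y{\left(2 \right)} \right)} = 11828 - \left(-4 + 3 \cdot 1\right) = 11828 - \left(-4 + 3\right) = 11828 - -1 = 11828 + 1 = 11829$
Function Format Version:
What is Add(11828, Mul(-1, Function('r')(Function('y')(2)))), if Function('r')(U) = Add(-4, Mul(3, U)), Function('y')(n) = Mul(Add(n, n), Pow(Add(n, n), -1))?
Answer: 11829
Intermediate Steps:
Function('y')(n) = 1 (Function('y')(n) = Mul(Mul(2, n), Pow(Mul(2, n), -1)) = Mul(Mul(2, n), Mul(Rational(1, 2), Pow(n, -1))) = 1)
Add(11828, Mul(-1, Function('r')(Function('y')(2)))) = Add(11828, Mul(-1, Add(-4, Mul(3, 1)))) = Add(11828, Mul(-1, Add(-4, 3))) = Add(11828, Mul(-1, -1)) = Add(11828, 1) = 11829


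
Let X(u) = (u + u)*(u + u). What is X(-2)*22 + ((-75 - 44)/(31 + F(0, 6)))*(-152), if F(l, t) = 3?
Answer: 884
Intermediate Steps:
X(u) = 4*u² (X(u) = (2*u)*(2*u) = 4*u²)
X(-2)*22 + ((-75 - 44)/(31 + F(0, 6)))*(-152) = (4*(-2)²)*22 + ((-75 - 44)/(31 + 3))*(-152) = (4*4)*22 - 119/34*(-152) = 16*22 - 119*1/34*(-152) = 352 - 7/2*(-152) = 352 + 532 = 884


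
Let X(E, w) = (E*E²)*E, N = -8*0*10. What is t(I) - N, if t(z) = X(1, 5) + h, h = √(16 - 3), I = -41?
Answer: 1 + √13 ≈ 4.6056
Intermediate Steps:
h = √13 ≈ 3.6056
N = 0 (N = 0*10 = 0)
X(E, w) = E⁴ (X(E, w) = E³*E = E⁴)
t(z) = 1 + √13 (t(z) = 1⁴ + √13 = 1 + √13)
t(I) - N = (1 + √13) - 1*0 = (1 + √13) + 0 = 1 + √13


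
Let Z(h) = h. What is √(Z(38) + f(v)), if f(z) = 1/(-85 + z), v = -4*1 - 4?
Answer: √328569/93 ≈ 6.1635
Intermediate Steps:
v = -8 (v = -4 - 4 = -8)
√(Z(38) + f(v)) = √(38 + 1/(-85 - 8)) = √(38 + 1/(-93)) = √(38 - 1/93) = √(3533/93) = √328569/93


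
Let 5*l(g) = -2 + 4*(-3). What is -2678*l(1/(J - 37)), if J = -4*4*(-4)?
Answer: 37492/5 ≈ 7498.4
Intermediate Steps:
J = 64 (J = -16*(-4) = 64)
l(g) = -14/5 (l(g) = (-2 + 4*(-3))/5 = (-2 - 12)/5 = (⅕)*(-14) = -14/5)
-2678*l(1/(J - 37)) = -2678*(-14/5) = 37492/5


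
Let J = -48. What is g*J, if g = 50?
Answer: -2400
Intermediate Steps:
g*J = 50*(-48) = -2400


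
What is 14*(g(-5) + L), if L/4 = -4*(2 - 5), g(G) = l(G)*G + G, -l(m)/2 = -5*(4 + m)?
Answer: 1302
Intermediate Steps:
l(m) = 40 + 10*m (l(m) = -(-10)*(4 + m) = -2*(-20 - 5*m) = 40 + 10*m)
g(G) = G + G*(40 + 10*G) (g(G) = (40 + 10*G)*G + G = G*(40 + 10*G) + G = G + G*(40 + 10*G))
L = 48 (L = 4*(-4*(2 - 5)) = 4*(-4*(-3)) = 4*12 = 48)
14*(g(-5) + L) = 14*(-5*(41 + 10*(-5)) + 48) = 14*(-5*(41 - 50) + 48) = 14*(-5*(-9) + 48) = 14*(45 + 48) = 14*93 = 1302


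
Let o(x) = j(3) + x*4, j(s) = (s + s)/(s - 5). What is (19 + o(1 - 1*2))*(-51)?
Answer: -612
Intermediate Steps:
j(s) = 2*s/(-5 + s) (j(s) = (2*s)/(-5 + s) = 2*s/(-5 + s))
o(x) = -3 + 4*x (o(x) = 2*3/(-5 + 3) + x*4 = 2*3/(-2) + 4*x = 2*3*(-1/2) + 4*x = -3 + 4*x)
(19 + o(1 - 1*2))*(-51) = (19 + (-3 + 4*(1 - 1*2)))*(-51) = (19 + (-3 + 4*(1 - 2)))*(-51) = (19 + (-3 + 4*(-1)))*(-51) = (19 + (-3 - 4))*(-51) = (19 - 7)*(-51) = 12*(-51) = -612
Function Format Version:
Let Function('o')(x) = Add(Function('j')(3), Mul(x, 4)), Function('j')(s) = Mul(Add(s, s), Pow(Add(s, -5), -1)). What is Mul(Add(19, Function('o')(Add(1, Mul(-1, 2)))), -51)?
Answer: -612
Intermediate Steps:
Function('j')(s) = Mul(2, s, Pow(Add(-5, s), -1)) (Function('j')(s) = Mul(Mul(2, s), Pow(Add(-5, s), -1)) = Mul(2, s, Pow(Add(-5, s), -1)))
Function('o')(x) = Add(-3, Mul(4, x)) (Function('o')(x) = Add(Mul(2, 3, Pow(Add(-5, 3), -1)), Mul(x, 4)) = Add(Mul(2, 3, Pow(-2, -1)), Mul(4, x)) = Add(Mul(2, 3, Rational(-1, 2)), Mul(4, x)) = Add(-3, Mul(4, x)))
Mul(Add(19, Function('o')(Add(1, Mul(-1, 2)))), -51) = Mul(Add(19, Add(-3, Mul(4, Add(1, Mul(-1, 2))))), -51) = Mul(Add(19, Add(-3, Mul(4, Add(1, -2)))), -51) = Mul(Add(19, Add(-3, Mul(4, -1))), -51) = Mul(Add(19, Add(-3, -4)), -51) = Mul(Add(19, -7), -51) = Mul(12, -51) = -612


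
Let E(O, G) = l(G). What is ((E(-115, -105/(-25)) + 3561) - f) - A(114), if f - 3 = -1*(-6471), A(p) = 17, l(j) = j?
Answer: -14629/5 ≈ -2925.8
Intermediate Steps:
E(O, G) = G
f = 6474 (f = 3 - 1*(-6471) = 3 + 6471 = 6474)
((E(-115, -105/(-25)) + 3561) - f) - A(114) = ((-105/(-25) + 3561) - 1*6474) - 1*17 = ((-105*(-1/25) + 3561) - 6474) - 17 = ((21/5 + 3561) - 6474) - 17 = (17826/5 - 6474) - 17 = -14544/5 - 17 = -14629/5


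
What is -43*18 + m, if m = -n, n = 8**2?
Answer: -838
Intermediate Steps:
n = 64
m = -64 (m = -1*64 = -64)
-43*18 + m = -43*18 - 64 = -774 - 64 = -838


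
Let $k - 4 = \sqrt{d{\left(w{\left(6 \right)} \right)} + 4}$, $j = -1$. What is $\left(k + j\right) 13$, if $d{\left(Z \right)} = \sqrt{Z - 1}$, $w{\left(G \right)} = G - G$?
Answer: $39 + 13 \sqrt{4 + i} \approx 65.199 + 3.2253 i$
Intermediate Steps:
$w{\left(G \right)} = 0$
$d{\left(Z \right)} = \sqrt{-1 + Z}$
$k = 4 + \sqrt{4 + i}$ ($k = 4 + \sqrt{\sqrt{-1 + 0} + 4} = 4 + \sqrt{\sqrt{-1} + 4} = 4 + \sqrt{i + 4} = 4 + \sqrt{4 + i} \approx 6.0153 + 0.2481 i$)
$\left(k + j\right) 13 = \left(\left(4 + \sqrt{4 + i}\right) - 1\right) 13 = \left(3 + \sqrt{4 + i}\right) 13 = 39 + 13 \sqrt{4 + i}$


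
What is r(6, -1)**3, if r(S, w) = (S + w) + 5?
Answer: 1000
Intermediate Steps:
r(S, w) = 5 + S + w
r(6, -1)**3 = (5 + 6 - 1)**3 = 10**3 = 1000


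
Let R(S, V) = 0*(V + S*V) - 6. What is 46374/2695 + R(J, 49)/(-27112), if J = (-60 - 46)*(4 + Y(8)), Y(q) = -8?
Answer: 628654029/36533420 ≈ 17.208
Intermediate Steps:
J = 424 (J = (-60 - 46)*(4 - 8) = -106*(-4) = 424)
R(S, V) = -6 (R(S, V) = 0 - 6 = -6)
46374/2695 + R(J, 49)/(-27112) = 46374/2695 - 6/(-27112) = 46374*(1/2695) - 6*(-1/27112) = 46374/2695 + 3/13556 = 628654029/36533420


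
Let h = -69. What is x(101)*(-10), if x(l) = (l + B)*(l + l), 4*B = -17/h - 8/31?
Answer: -436386155/2139 ≈ -2.0401e+5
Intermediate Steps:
B = -25/8556 (B = (-17/(-69) - 8/31)/4 = (-17*(-1/69) - 8*1/31)/4 = (17/69 - 8/31)/4 = (¼)*(-25/2139) = -25/8556 ≈ -0.0029219)
x(l) = 2*l*(-25/8556 + l) (x(l) = (l - 25/8556)*(l + l) = (-25/8556 + l)*(2*l) = 2*l*(-25/8556 + l))
x(101)*(-10) = ((1/4278)*101*(-25 + 8556*101))*(-10) = ((1/4278)*101*(-25 + 864156))*(-10) = ((1/4278)*101*864131)*(-10) = (87277231/4278)*(-10) = -436386155/2139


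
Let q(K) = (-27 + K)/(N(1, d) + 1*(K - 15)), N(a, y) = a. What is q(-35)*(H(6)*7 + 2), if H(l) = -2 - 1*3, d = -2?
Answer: -2046/49 ≈ -41.755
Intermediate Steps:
H(l) = -5 (H(l) = -2 - 3 = -5)
q(K) = (-27 + K)/(-14 + K) (q(K) = (-27 + K)/(1 + 1*(K - 15)) = (-27 + K)/(1 + 1*(-15 + K)) = (-27 + K)/(1 + (-15 + K)) = (-27 + K)/(-14 + K))
q(-35)*(H(6)*7 + 2) = ((-27 - 35)/(-14 - 35))*(-5*7 + 2) = (-62/(-49))*(-35 + 2) = -1/49*(-62)*(-33) = (62/49)*(-33) = -2046/49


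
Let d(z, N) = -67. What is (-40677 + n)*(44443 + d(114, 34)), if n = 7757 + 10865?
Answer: -978712680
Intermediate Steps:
n = 18622
(-40677 + n)*(44443 + d(114, 34)) = (-40677 + 18622)*(44443 - 67) = -22055*44376 = -978712680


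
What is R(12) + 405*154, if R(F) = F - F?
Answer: 62370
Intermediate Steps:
R(F) = 0
R(12) + 405*154 = 0 + 405*154 = 0 + 62370 = 62370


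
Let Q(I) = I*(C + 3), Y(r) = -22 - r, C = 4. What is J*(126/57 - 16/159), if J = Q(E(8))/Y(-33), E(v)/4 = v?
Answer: 1427776/33231 ≈ 42.965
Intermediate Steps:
E(v) = 4*v
Q(I) = 7*I (Q(I) = I*(4 + 3) = I*7 = 7*I)
J = 224/11 (J = (7*(4*8))/(-22 - 1*(-33)) = (7*32)/(-22 + 33) = 224/11 ≈ 20.364)
J*(126/57 - 16/159) = 224*(126/57 - 16/159)/11 = 224*(126*(1/57) - 16*1/159)/11 = 224*(42/19 - 16/159)/11 = (224/11)*(6374/3021) = 1427776/33231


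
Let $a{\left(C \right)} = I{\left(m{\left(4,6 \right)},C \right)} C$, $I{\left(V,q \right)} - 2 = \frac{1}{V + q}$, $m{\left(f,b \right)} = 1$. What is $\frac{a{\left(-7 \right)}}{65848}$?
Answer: $- \frac{77}{395088} \approx -0.00019489$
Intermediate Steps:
$I{\left(V,q \right)} = 2 + \frac{1}{V + q}$
$a{\left(C \right)} = \frac{C \left(3 + 2 C\right)}{1 + C}$ ($a{\left(C \right)} = \frac{1 + 2 \cdot 1 + 2 C}{1 + C} C = \frac{1 + 2 + 2 C}{1 + C} C = \frac{3 + 2 C}{1 + C} C = \frac{C \left(3 + 2 C\right)}{1 + C}$)
$\frac{a{\left(-7 \right)}}{65848} = \frac{\left(-7\right) \frac{1}{1 - 7} \left(3 + 2 \left(-7\right)\right)}{65848} = - \frac{7 \left(3 - 14\right)}{-6} \cdot \frac{1}{65848} = \left(-7\right) \left(- \frac{1}{6}\right) \left(-11\right) \frac{1}{65848} = \left(- \frac{77}{6}\right) \frac{1}{65848} = - \frac{77}{395088}$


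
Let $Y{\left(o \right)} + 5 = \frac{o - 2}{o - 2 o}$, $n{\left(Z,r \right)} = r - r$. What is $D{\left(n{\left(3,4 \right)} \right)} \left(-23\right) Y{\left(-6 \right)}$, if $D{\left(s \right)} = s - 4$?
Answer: $- \frac{1748}{3} \approx -582.67$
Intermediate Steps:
$n{\left(Z,r \right)} = 0$
$Y{\left(o \right)} = -5 - \frac{-2 + o}{o}$ ($Y{\left(o \right)} = -5 + \frac{o - 2}{o - 2 o} = -5 + \frac{-2 + o}{\left(-1\right) o} = -5 + \left(-2 + o\right) \left(- \frac{1}{o}\right) = -5 - \frac{-2 + o}{o}$)
$D{\left(s \right)} = -4 + s$
$D{\left(n{\left(3,4 \right)} \right)} \left(-23\right) Y{\left(-6 \right)} = \left(-4 + 0\right) \left(-23\right) \left(-6 + \frac{2}{-6}\right) = \left(-4\right) \left(-23\right) \left(-6 + 2 \left(- \frac{1}{6}\right)\right) = 92 \left(-6 - \frac{1}{3}\right) = 92 \left(- \frac{19}{3}\right) = - \frac{1748}{3}$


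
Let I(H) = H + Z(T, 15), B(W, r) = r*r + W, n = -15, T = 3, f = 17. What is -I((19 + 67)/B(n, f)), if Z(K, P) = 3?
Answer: -454/137 ≈ -3.3139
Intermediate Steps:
B(W, r) = W + r**2 (B(W, r) = r**2 + W = W + r**2)
I(H) = 3 + H (I(H) = H + 3 = 3 + H)
-I((19 + 67)/B(n, f)) = -(3 + (19 + 67)/(-15 + 17**2)) = -(3 + 86/(-15 + 289)) = -(3 + 86/274) = -(3 + 86*(1/274)) = -(3 + 43/137) = -1*454/137 = -454/137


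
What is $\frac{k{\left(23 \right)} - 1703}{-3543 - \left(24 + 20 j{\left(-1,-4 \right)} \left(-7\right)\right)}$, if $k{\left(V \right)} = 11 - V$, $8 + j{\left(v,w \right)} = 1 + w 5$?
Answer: $\frac{1715}{7347} \approx 0.23343$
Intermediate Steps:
$j{\left(v,w \right)} = -7 + 5 w$ ($j{\left(v,w \right)} = -8 + \left(1 + w 5\right) = -8 + \left(1 + 5 w\right) = -7 + 5 w$)
$\frac{k{\left(23 \right)} - 1703}{-3543 - \left(24 + 20 j{\left(-1,-4 \right)} \left(-7\right)\right)} = \frac{\left(11 - 23\right) - 1703}{-3543 - \left(24 + 20 \left(-7 + 5 \left(-4\right)\right) \left(-7\right)\right)} = \frac{\left(11 - 23\right) - 1703}{-3543 - \left(24 + 20 \left(-7 - 20\right) \left(-7\right)\right)} = \frac{-12 - 1703}{-3543 - \left(24 + 20 \left(\left(-27\right) \left(-7\right)\right)\right)} = - \frac{1715}{-3543 - 3804} = - \frac{1715}{-7347} = \left(-1715\right) \left(- \frac{1}{7347}\right) = \frac{1715}{7347}$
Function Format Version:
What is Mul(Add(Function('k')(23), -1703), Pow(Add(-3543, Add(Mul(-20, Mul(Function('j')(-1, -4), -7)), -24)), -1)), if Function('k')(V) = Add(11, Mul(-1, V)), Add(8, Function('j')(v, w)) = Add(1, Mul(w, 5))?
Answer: Rational(1715, 7347) ≈ 0.23343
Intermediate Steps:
Function('j')(v, w) = Add(-7, Mul(5, w)) (Function('j')(v, w) = Add(-8, Add(1, Mul(w, 5))) = Add(-8, Add(1, Mul(5, w))) = Add(-7, Mul(5, w)))
Mul(Add(Function('k')(23), -1703), Pow(Add(-3543, Add(Mul(-20, Mul(Function('j')(-1, -4), -7)), -24)), -1)) = Mul(Add(Add(11, Mul(-1, 23)), -1703), Pow(Add(-3543, Add(Mul(-20, Mul(Add(-7, Mul(5, -4)), -7)), -24)), -1)) = Mul(Add(Add(11, -23), -1703), Pow(Add(-3543, Add(Mul(-20, Mul(Add(-7, -20), -7)), -24)), -1)) = Mul(Add(-12, -1703), Pow(Add(-3543, Add(Mul(-20, Mul(-27, -7)), -24)), -1)) = Mul(-1715, Pow(Add(-3543, Add(Mul(-20, 189), -24)), -1)) = Mul(-1715, Pow(Add(-3543, Add(-3780, -24)), -1)) = Mul(-1715, Pow(Add(-3543, -3804), -1)) = Mul(-1715, Pow(-7347, -1)) = Mul(-1715, Rational(-1, 7347)) = Rational(1715, 7347)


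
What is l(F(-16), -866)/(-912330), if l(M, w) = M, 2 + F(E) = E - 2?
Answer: 2/91233 ≈ 2.1922e-5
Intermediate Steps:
F(E) = -4 + E (F(E) = -2 + (E - 2) = -2 + (-2 + E) = -4 + E)
l(F(-16), -866)/(-912330) = (-4 - 16)/(-912330) = -20*(-1/912330) = 2/91233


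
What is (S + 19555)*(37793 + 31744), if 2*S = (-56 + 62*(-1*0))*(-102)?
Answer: 1558393707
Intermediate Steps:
S = 2856 (S = ((-56 + 62*(-1*0))*(-102))/2 = ((-56 + 62*0)*(-102))/2 = ((-56 + 0)*(-102))/2 = (-56*(-102))/2 = (½)*5712 = 2856)
(S + 19555)*(37793 + 31744) = (2856 + 19555)*(37793 + 31744) = 22411*69537 = 1558393707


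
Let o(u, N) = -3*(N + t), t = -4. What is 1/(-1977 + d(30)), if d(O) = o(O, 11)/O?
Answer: -10/19777 ≈ -0.00050564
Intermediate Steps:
o(u, N) = 12 - 3*N (o(u, N) = -3*(N - 4) = -3*(-4 + N) = 12 - 3*N)
d(O) = -21/O (d(O) = (12 - 3*11)/O = (12 - 33)/O = -21/O)
1/(-1977 + d(30)) = 1/(-1977 - 21/30) = 1/(-1977 - 21*1/30) = 1/(-1977 - 7/10) = 1/(-19777/10) = -10/19777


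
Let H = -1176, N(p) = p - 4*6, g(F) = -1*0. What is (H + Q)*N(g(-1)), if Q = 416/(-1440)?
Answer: 423464/15 ≈ 28231.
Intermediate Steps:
Q = -13/45 (Q = 416*(-1/1440) = -13/45 ≈ -0.28889)
g(F) = 0
N(p) = -24 + p (N(p) = p - 24 = -24 + p)
(H + Q)*N(g(-1)) = (-1176 - 13/45)*(-24 + 0) = -52933/45*(-24) = 423464/15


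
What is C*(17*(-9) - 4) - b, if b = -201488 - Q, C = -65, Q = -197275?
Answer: 14418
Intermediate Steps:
b = -4213 (b = -201488 - 1*(-197275) = -201488 + 197275 = -4213)
C*(17*(-9) - 4) - b = -65*(17*(-9) - 4) - 1*(-4213) = -65*(-153 - 4) + 4213 = -65*(-157) + 4213 = 10205 + 4213 = 14418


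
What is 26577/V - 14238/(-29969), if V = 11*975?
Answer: 316396221/107139175 ≈ 2.9531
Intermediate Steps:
V = 10725
26577/V - 14238/(-29969) = 26577/10725 - 14238/(-29969) = 26577*(1/10725) - 14238*(-1/29969) = 8859/3575 + 14238/29969 = 316396221/107139175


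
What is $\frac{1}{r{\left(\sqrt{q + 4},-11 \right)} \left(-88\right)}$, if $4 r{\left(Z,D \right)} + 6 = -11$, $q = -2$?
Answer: $\frac{1}{374} \approx 0.0026738$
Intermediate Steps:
$r{\left(Z,D \right)} = - \frac{17}{4}$ ($r{\left(Z,D \right)} = - \frac{3}{2} + \frac{1}{4} \left(-11\right) = - \frac{3}{2} - \frac{11}{4} = - \frac{17}{4}$)
$\frac{1}{r{\left(\sqrt{q + 4},-11 \right)} \left(-88\right)} = \frac{1}{\left(- \frac{17}{4}\right) \left(-88\right)} = \frac{1}{374}$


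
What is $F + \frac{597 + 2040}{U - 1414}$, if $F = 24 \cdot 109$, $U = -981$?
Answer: $\frac{6262683}{2395} \approx 2614.9$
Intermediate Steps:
$F = 2616$
$F + \frac{597 + 2040}{U - 1414} = 2616 + \frac{597 + 2040}{-981 - 1414} = 2616 + \frac{2637}{-2395} = 2616 + 2637 \left(- \frac{1}{2395}\right) = 2616 - \frac{2637}{2395} = \frac{6262683}{2395}$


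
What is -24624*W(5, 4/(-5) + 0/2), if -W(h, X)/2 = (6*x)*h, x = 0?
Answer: 0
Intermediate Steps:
W(h, X) = 0 (W(h, X) = -2*6*0*h = -0*h = -2*0 = 0)
-24624*W(5, 4/(-5) + 0/2) = -24624*0 = 0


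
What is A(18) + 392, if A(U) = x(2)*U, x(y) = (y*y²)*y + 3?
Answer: 734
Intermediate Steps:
x(y) = 3 + y⁴ (x(y) = y³*y + 3 = y⁴ + 3 = 3 + y⁴)
A(U) = 19*U (A(U) = (3 + 2⁴)*U = (3 + 16)*U = 19*U)
A(18) + 392 = 19*18 + 392 = 342 + 392 = 734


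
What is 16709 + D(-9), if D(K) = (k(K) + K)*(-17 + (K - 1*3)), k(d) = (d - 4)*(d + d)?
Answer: 10184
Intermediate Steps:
k(d) = 2*d*(-4 + d) (k(d) = (-4 + d)*(2*d) = 2*d*(-4 + d))
D(K) = (-20 + K)*(K + 2*K*(-4 + K)) (D(K) = (2*K*(-4 + K) + K)*(-17 + (K - 1*3)) = (K + 2*K*(-4 + K))*(-17 + (K - 3)) = (K + 2*K*(-4 + K))*(-17 + (-3 + K)) = (K + 2*K*(-4 + K))*(-20 + K) = (-20 + K)*(K + 2*K*(-4 + K)))
16709 + D(-9) = 16709 - 9*(140 - 47*(-9) + 2*(-9)²) = 16709 - 9*(140 + 423 + 2*81) = 16709 - 9*(140 + 423 + 162) = 16709 - 9*725 = 16709 - 6525 = 10184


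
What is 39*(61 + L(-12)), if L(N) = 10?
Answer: 2769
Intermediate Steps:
39*(61 + L(-12)) = 39*(61 + 10) = 39*71 = 2769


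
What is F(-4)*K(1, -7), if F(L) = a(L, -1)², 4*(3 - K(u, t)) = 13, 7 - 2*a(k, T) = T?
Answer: -4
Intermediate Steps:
a(k, T) = 7/2 - T/2
K(u, t) = -¼ (K(u, t) = 3 - ¼*13 = 3 - 13/4 = -¼)
F(L) = 16 (F(L) = (7/2 - ½*(-1))² = (7/2 + ½)² = 4² = 16)
F(-4)*K(1, -7) = 16*(-¼) = -4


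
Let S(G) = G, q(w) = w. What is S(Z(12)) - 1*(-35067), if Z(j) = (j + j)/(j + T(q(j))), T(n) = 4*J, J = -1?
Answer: 35070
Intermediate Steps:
T(n) = -4 (T(n) = 4*(-1) = -4)
Z(j) = 2*j/(-4 + j) (Z(j) = (j + j)/(j - 4) = (2*j)/(-4 + j) = 2*j/(-4 + j))
S(Z(12)) - 1*(-35067) = 2*12/(-4 + 12) - 1*(-35067) = 2*12/8 + 35067 = 2*12*(1/8) + 35067 = 3 + 35067 = 35070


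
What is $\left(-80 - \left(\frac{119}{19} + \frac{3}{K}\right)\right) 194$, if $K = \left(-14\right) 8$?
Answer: $- \frac{17800567}{1064} \approx -16730.0$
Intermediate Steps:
$K = -112$
$\left(-80 - \left(\frac{119}{19} + \frac{3}{K}\right)\right) 194 = \left(-80 - \left(- \frac{3}{112} + \frac{119}{19}\right)\right) 194 = \left(-80 - \frac{13271}{2128}\right) 194 = \left(- \frac{183511}{2128}\right) 194 = - \frac{17800567}{1064}$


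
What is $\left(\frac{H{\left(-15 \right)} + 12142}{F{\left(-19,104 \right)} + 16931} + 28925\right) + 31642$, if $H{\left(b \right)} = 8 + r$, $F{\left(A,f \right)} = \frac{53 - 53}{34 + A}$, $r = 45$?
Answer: $\frac{1025472072}{16931} \approx 60568.0$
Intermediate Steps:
$F{\left(A,f \right)} = 0$ ($F{\left(A,f \right)} = \frac{0}{34 + A} = 0$)
$H{\left(b \right)} = 53$ ($H{\left(b \right)} = 8 + 45 = 53$)
$\left(\frac{H{\left(-15 \right)} + 12142}{F{\left(-19,104 \right)} + 16931} + 28925\right) + 31642 = \left(\frac{53 + 12142}{0 + 16931} + 28925\right) + 31642 = \left(\frac{12195}{16931} + 28925\right) + 31642 = \frac{489741370}{16931} + 31642 = \frac{1025472072}{16931}$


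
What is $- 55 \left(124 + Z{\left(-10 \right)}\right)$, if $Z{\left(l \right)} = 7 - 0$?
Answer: $-7205$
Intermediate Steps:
$Z{\left(l \right)} = 7$ ($Z{\left(l \right)} = 7 + 0 = 7$)
$- 55 \left(124 + Z{\left(-10 \right)}\right) = - 55 \left(124 + 7\right) = \left(-55\right) 131 = -7205$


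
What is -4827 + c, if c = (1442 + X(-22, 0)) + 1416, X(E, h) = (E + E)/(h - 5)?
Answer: -9801/5 ≈ -1960.2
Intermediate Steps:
X(E, h) = 2*E/(-5 + h) (X(E, h) = (2*E)/(-5 + h) = 2*E/(-5 + h))
c = 14334/5 (c = (1442 + 2*(-22)/(-5 + 0)) + 1416 = (1442 + 2*(-22)/(-5)) + 1416 = (1442 + 2*(-22)*(-⅕)) + 1416 = (1442 + 44/5) + 1416 = 7254/5 + 1416 = 14334/5 ≈ 2866.8)
-4827 + c = -4827 + 14334/5 = -9801/5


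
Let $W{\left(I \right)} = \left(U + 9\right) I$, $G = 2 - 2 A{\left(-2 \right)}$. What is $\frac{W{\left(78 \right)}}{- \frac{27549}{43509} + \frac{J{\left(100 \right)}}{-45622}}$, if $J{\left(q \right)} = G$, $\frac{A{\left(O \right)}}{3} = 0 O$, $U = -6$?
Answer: $- \frac{38706868161}{104743958} \approx -369.54$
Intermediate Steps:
$A{\left(O \right)} = 0$ ($A{\left(O \right)} = 3 \cdot 0 O = 3 \cdot 0 = 0$)
$G = 2$ ($G = 2 - 0 = 2 + 0 = 2$)
$J{\left(q \right)} = 2$
$W{\left(I \right)} = 3 I$ ($W{\left(I \right)} = \left(-6 + 9\right) I = 3 I$)
$\frac{W{\left(78 \right)}}{- \frac{27549}{43509} + \frac{J{\left(100 \right)}}{-45622}} = \frac{3 \cdot 78}{- \frac{27549}{43509} + \frac{2}{-45622}} = \frac{234}{\left(-27549\right) \frac{1}{43509} + 2 \left(- \frac{1}{45622}\right)} = \frac{234}{- \frac{9183}{14503} - \frac{1}{22811}} = \frac{234}{- \frac{209487916}{330827933}} = 234 \left(- \frac{330827933}{209487916}\right) = - \frac{38706868161}{104743958}$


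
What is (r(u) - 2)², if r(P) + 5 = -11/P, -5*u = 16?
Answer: 3249/256 ≈ 12.691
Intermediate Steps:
u = -16/5 (u = -⅕*16 = -16/5 ≈ -3.2000)
r(P) = -5 - 11/P
(r(u) - 2)² = ((-5 - 11/(-16/5)) - 2)² = ((-5 - 11*(-5/16)) - 2)² = ((-5 + 55/16) - 2)² = (-25/16 - 2)² = (-57/16)² = 3249/256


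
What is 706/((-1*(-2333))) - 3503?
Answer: -8171793/2333 ≈ -3502.7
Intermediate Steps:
706/((-1*(-2333))) - 3503 = 706/2333 - 3503 = -8171793/2333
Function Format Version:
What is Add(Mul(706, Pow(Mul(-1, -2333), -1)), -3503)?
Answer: Rational(-8171793, 2333) ≈ -3502.7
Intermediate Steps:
Add(Mul(706, Pow(Mul(-1, -2333), -1)), -3503) = Add(Mul(706, Pow(2333, -1)), -3503) = Add(Mul(706, Rational(1, 2333)), -3503) = Add(Rational(706, 2333), -3503) = Rational(-8171793, 2333)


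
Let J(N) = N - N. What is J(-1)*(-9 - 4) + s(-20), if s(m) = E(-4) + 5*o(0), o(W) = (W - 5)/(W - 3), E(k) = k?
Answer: 13/3 ≈ 4.3333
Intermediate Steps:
J(N) = 0
o(W) = (-5 + W)/(-3 + W)
s(m) = 13/3 (s(m) = -4 + 5*((-5 + 0)/(-3 + 0)) = -4 + 5*(-5/(-3)) = -4 + 5*(-⅓*(-5)) = -4 + 5*(5/3) = -4 + 25/3 = 13/3)
J(-1)*(-9 - 4) + s(-20) = 0*(-9 - 4) + 13/3 = 0*(-13) + 13/3 = 0 + 13/3 = 13/3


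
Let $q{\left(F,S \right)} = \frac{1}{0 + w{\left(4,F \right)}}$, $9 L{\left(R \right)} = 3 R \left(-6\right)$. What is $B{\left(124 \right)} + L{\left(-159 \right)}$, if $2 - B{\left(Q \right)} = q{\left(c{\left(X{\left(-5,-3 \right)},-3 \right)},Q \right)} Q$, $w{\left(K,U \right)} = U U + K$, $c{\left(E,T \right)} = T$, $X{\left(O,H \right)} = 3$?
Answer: $\frac{4036}{13} \approx 310.46$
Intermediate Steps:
$w{\left(K,U \right)} = K + U^{2}$ ($w{\left(K,U \right)} = U^{2} + K = K + U^{2}$)
$L{\left(R \right)} = - 2 R$ ($L{\left(R \right)} = \frac{3 R \left(-6\right)}{9} = \frac{\left(-18\right) R}{9} = - 2 R$)
$q{\left(F,S \right)} = \frac{1}{4 + F^{2}}$ ($q{\left(F,S \right)} = \frac{1}{0 + \left(4 + F^{2}\right)} = \frac{1}{4 + F^{2}}$)
$B{\left(Q \right)} = 2 - \frac{Q}{13}$ ($B{\left(Q \right)} = 2 - \frac{Q}{4 + \left(-3\right)^{2}} = 2 - \frac{Q}{4 + 9} = 2 - \frac{Q}{13}$)
$B{\left(124 \right)} + L{\left(-159 \right)} = \left(2 - \frac{124}{13}\right) - -318 = \left(2 - \frac{124}{13}\right) + 318 = - \frac{98}{13} + 318 = \frac{4036}{13}$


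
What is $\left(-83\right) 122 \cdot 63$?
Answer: $-637938$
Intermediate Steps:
$\left(-83\right) 122 \cdot 63 = \left(-10126\right) 63 = -637938$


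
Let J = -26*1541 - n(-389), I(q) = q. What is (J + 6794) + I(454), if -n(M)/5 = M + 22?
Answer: -34653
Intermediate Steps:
n(M) = -110 - 5*M (n(M) = -5*(M + 22) = -5*(22 + M) = -110 - 5*M)
J = -41901 (J = -26*1541 - (-110 - 5*(-389)) = -40066 - (-110 + 1945) = -40066 - 1*1835 = -40066 - 1835 = -41901)
(J + 6794) + I(454) = (-41901 + 6794) + 454 = -35107 + 454 = -34653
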